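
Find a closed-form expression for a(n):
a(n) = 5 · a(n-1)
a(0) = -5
Pure geometric recurrence with ratio 5.
By induction a(n) = a(0) · (5)^n = - 5 \cdot 5^{n}.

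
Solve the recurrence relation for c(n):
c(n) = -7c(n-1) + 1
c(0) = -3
First-order linear non-homogeneous.
Homogeneous solution: c_h(n) = A·(-7)^n.
Try constant particular solution c_p = K: K = -7K + 1 ⇒ K = \frac{1}{8}.
General: c(n) = A·(-7)^n + \frac{1}{8}.
Apply c(0) = -3: A + \frac{1}{8} = -3 ⇒ A = - \frac{25}{8}.
So c(n) = \frac{1}{8} - \frac{25 \left(-7\right)^{n}}{8}.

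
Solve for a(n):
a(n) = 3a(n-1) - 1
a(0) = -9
First-order linear non-homogeneous.
Homogeneous solution: a_h(n) = A·(3)^n.
Try constant particular solution a_p = K: K = 3K - 1 ⇒ K = \frac{1}{2}.
General: a(n) = A·(3)^n + \frac{1}{2}.
Apply a(0) = -9: A + \frac{1}{2} = -9 ⇒ A = - \frac{19}{2}.
So a(n) = \frac{1}{2} - \frac{19 \cdot 3^{n}}{2}.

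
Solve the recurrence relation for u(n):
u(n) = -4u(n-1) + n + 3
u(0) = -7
First-order linear with linear forcing.
Homogeneous solution: u_h(n) = A·(-4)^n.
Try particular u_p(n) = pn + q. Substituting:
  pn + q = -4(p(n-1) + q) + n + 3.
Matching the n-coefficient: p = -4p + 1 ⇒ p = \frac{1}{5}.
Matching constants: q = 4p - 4q + 3 ⇒ q = \frac{19}{25}.
General: u(n) = A·(-4)^n + \frac{n}{5} + \frac{19}{25}.
Apply u(0) = -7: A + \frac{19}{25} = -7 ⇒ A = - \frac{194}{25}.
So u(n) = - \frac{194 \left(-4\right)^{n}}{25} + \frac{n}{5} + \frac{19}{25}.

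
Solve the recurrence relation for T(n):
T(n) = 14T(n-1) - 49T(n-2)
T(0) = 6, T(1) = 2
Characteristic equation: x² - 14x + 49 = 0, which is (x - (7))².
Repeated root r = 7.
General solution: T(n) = (A + Bn)·(7)^n.
From T(0) = 6: A = 6.
From T(1) = 2: (A + B)·(7) = 2 ⇒ B = - \frac{40}{7}.
So T(n) = \left(6 - \frac{40 n}{7}\right) \cdot (7)^n.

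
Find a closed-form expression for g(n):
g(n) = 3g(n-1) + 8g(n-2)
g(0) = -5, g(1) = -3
Characteristic equation: x² - 3x - 8 = 0.
Discriminant Δ = (3)² + 4·(8) = 41.
Roots r₁,₂ = (3 ± √41)/2, so r₁ = \frac{3}{2} + \frac{\sqrt{41}}{2}, r₂ = \frac{3}{2} - \frac{\sqrt{41}}{2}.
General solution: g(n) = A·r₁^n + B·r₂^n.
From the initial conditions, A + B = -5 and r₁A + r₂B = -3.
Since r₁ - r₂ = √41: A = (-3 - (-5)r₂)/√41 = - \frac{5}{2} + \frac{9 \sqrt{41}}{82}, and B = -5 - A = - \frac{5}{2} - \frac{9 \sqrt{41}}{82}.
So g(n) = \left(- \frac{5}{2} + \frac{9 \sqrt{41}}{82}\right)\left(\frac{3}{2} + \frac{\sqrt{41}}{2}\right)^n + \left(- \frac{5}{2} - \frac{9 \sqrt{41}}{82}\right)\left(\frac{3}{2} - \frac{\sqrt{41}}{2}\right)^n.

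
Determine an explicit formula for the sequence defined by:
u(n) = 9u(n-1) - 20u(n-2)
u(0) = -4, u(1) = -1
Characteristic equation: x² - 9x + 20 = 0, which factors as (x - (5))(x - (4)) = 0.
Roots r₁ = 5, r₂ = 4 (distinct).
General solution: u(n) = A·(5)^n + B·(4)^n.
From u(0) = -4: A + B = -4.
From u(1) = -1: 5A + 4B = -1.
Solving: A = 15, B = -19.
So u(n) = - 19 \cdot 4^{n} + 15 \cdot 5^{n}.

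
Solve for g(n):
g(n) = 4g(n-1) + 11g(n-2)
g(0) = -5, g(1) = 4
Characteristic equation: x² - 4x - 11 = 0.
Discriminant Δ = (4)² + 4·(11) = 60.
Roots r₁,₂ = (4 ± √60)/2, so r₁ = 2 + \sqrt{15}, r₂ = 2 - \sqrt{15}.
General solution: g(n) = A·r₁^n + B·r₂^n.
From the initial conditions, A + B = -5 and r₁A + r₂B = 4.
Since r₁ - r₂ = √60: A = (4 - (-5)r₂)/√60 = - \frac{5}{2} + \frac{7 \sqrt{15}}{15}, and B = -5 - A = - \frac{5}{2} - \frac{7 \sqrt{15}}{15}.
So g(n) = \left(- \frac{5}{2} + \frac{7 \sqrt{15}}{15}\right)\left(2 + \sqrt{15}\right)^n + \left(- \frac{5}{2} - \frac{7 \sqrt{15}}{15}\right)\left(2 - \sqrt{15}\right)^n.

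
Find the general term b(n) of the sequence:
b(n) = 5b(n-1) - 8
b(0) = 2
First-order linear non-homogeneous.
Homogeneous solution: b_h(n) = A·(5)^n.
Try constant particular solution b_p = K: K = 5K - 8 ⇒ K = 2.
General: b(n) = A·(5)^n + 2.
Apply b(0) = 2: A + 2 = 2 ⇒ A = 0.
So b(n) = 2.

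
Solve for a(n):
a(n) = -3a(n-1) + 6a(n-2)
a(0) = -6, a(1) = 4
Characteristic equation: x² + 3x - 6 = 0.
Discriminant Δ = (-3)² + 4·(6) = 33.
Roots r₁,₂ = (-3 ± √33)/2, so r₁ = - \frac{3}{2} + \frac{\sqrt{33}}{2}, r₂ = - \frac{\sqrt{33}}{2} - \frac{3}{2}.
General solution: a(n) = A·r₁^n + B·r₂^n.
From the initial conditions, A + B = -6 and r₁A + r₂B = 4.
Since r₁ - r₂ = √33: A = (4 - (-6)r₂)/√33 = -3 - \frac{5 \sqrt{33}}{33}, and B = -6 - A = -3 + \frac{5 \sqrt{33}}{33}.
So a(n) = \left(-3 - \frac{5 \sqrt{33}}{33}\right)\left(- \frac{3}{2} + \frac{\sqrt{33}}{2}\right)^n + \left(-3 + \frac{5 \sqrt{33}}{33}\right)\left(- \frac{\sqrt{33}}{2} - \frac{3}{2}\right)^n.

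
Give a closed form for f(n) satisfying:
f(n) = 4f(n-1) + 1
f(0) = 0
First-order linear non-homogeneous.
Homogeneous solution: f_h(n) = A·(4)^n.
Try constant particular solution f_p = K: K = 4K + 1 ⇒ K = - \frac{1}{3}.
General: f(n) = A·(4)^n - \frac{1}{3}.
Apply f(0) = 0: A - \frac{1}{3} = 0 ⇒ A = \frac{1}{3}.
So f(n) = \frac{4^{n}}{3} - \frac{1}{3}.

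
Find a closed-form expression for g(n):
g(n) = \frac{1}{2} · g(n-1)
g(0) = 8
Pure geometric recurrence with ratio \frac{1}{2}.
By induction g(n) = g(0) · (\frac{1}{2})^n = 8 \cdot 2^{- n}.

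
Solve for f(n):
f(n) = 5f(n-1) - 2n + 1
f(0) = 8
First-order linear with linear forcing.
Homogeneous solution: f_h(n) = A·(5)^n.
Try particular f_p(n) = pn + q. Substituting:
  pn + q = 5(p(n-1) + q) - 2n + 1.
Matching the n-coefficient: p = 5p - 2 ⇒ p = \frac{1}{2}.
Matching constants: q = -5p + 5q + 1 ⇒ q = \frac{3}{8}.
General: f(n) = A·(5)^n + \frac{n}{2} + \frac{3}{8}.
Apply f(0) = 8: A + \frac{3}{8} = 8 ⇒ A = \frac{61}{8}.
So f(n) = \frac{61 \cdot 5^{n}}{8} + \frac{n}{2} + \frac{3}{8}.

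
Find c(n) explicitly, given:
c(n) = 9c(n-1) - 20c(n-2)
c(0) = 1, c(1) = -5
Characteristic equation: x² - 9x + 20 = 0, which factors as (x - (4))(x - (5)) = 0.
Roots r₁ = 4, r₂ = 5 (distinct).
General solution: c(n) = A·(4)^n + B·(5)^n.
From c(0) = 1: A + B = 1.
From c(1) = -5: 4A + 5B = -5.
Solving: A = 10, B = -9.
So c(n) = 10 \cdot 4^{n} - 9 \cdot 5^{n}.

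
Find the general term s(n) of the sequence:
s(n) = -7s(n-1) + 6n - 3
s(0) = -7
First-order linear with linear forcing.
Homogeneous solution: s_h(n) = A·(-7)^n.
Try particular s_p(n) = pn + q. Substituting:
  pn + q = -7(p(n-1) + q) + 6n - 3.
Matching the n-coefficient: p = -7p + 6 ⇒ p = \frac{3}{4}.
Matching constants: q = 7p - 7q - 3 ⇒ q = \frac{9}{32}.
General: s(n) = A·(-7)^n + \frac{3 n}{4} + \frac{9}{32}.
Apply s(0) = -7: A + \frac{9}{32} = -7 ⇒ A = - \frac{233}{32}.
So s(n) = - \frac{233 \left(-7\right)^{n}}{32} + \frac{3 n}{4} + \frac{9}{32}.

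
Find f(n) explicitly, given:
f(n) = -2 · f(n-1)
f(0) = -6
Pure geometric recurrence with ratio -2.
By induction f(n) = f(0) · (-2)^n = - 6 \left(-2\right)^{n}.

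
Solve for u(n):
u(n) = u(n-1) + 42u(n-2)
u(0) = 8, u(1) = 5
Characteristic equation: x² - x - 42 = 0, which factors as (x - (7))(x - (-6)) = 0.
Roots r₁ = 7, r₂ = -6 (distinct).
General solution: u(n) = A·(7)^n + B·(-6)^n.
From u(0) = 8: A + B = 8.
From u(1) = 5: 7A - 6B = 5.
Solving: A = \frac{53}{13}, B = \frac{51}{13}.
So u(n) = \frac{51 \left(-6\right)^{n}}{13} + \frac{53 \cdot 7^{n}}{13}.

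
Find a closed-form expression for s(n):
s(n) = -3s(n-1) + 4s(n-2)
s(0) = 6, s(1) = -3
Characteristic equation: x² + 3x - 4 = 0, which factors as (x - (1))(x - (-4)) = 0.
Roots r₁ = 1, r₂ = -4 (distinct).
General solution: s(n) = A·(1)^n + B·(-4)^n.
From s(0) = 6: A + B = 6.
From s(1) = -3: A - 4B = -3.
Solving: A = \frac{21}{5}, B = \frac{9}{5}.
So s(n) = \frac{9 \left(-4\right)^{n}}{5} + \frac{21}{5}.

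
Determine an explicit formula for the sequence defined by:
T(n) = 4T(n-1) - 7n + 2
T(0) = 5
First-order linear with linear forcing.
Homogeneous solution: T_h(n) = A·(4)^n.
Try particular T_p(n) = pn + q. Substituting:
  pn + q = 4(p(n-1) + q) - 7n + 2.
Matching the n-coefficient: p = 4p - 7 ⇒ p = \frac{7}{3}.
Matching constants: q = -4p + 4q + 2 ⇒ q = \frac{22}{9}.
General: T(n) = A·(4)^n + \frac{7 n}{3} + \frac{22}{9}.
Apply T(0) = 5: A + \frac{22}{9} = 5 ⇒ A = \frac{23}{9}.
So T(n) = \frac{23 \cdot 4^{n}}{9} + \frac{7 n}{3} + \frac{22}{9}.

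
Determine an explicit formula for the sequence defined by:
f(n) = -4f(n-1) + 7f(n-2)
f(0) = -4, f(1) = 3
Characteristic equation: x² + 4x - 7 = 0.
Discriminant Δ = (-4)² + 4·(7) = 44.
Roots r₁,₂ = (-4 ± √44)/2, so r₁ = -2 + \sqrt{11}, r₂ = - \sqrt{11} - 2.
General solution: f(n) = A·r₁^n + B·r₂^n.
From the initial conditions, A + B = -4 and r₁A + r₂B = 3.
Since r₁ - r₂ = √44: A = (3 - (-4)r₂)/√44 = -2 - \frac{5 \sqrt{11}}{22}, and B = -4 - A = -2 + \frac{5 \sqrt{11}}{22}.
So f(n) = \left(-2 - \frac{5 \sqrt{11}}{22}\right)\left(-2 + \sqrt{11}\right)^n + \left(-2 + \frac{5 \sqrt{11}}{22}\right)\left(- \sqrt{11} - 2\right)^n.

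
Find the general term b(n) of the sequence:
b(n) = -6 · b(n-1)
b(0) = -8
Pure geometric recurrence with ratio -6.
By induction b(n) = b(0) · (-6)^n = - 8 \left(-6\right)^{n}.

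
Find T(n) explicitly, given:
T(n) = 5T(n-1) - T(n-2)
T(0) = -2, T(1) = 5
Characteristic equation: x² - 5x + 1 = 0.
Discriminant Δ = (5)² + 4·(-1) = 21.
Roots r₁,₂ = (5 ± √21)/2, so r₁ = \frac{\sqrt{21}}{2} + \frac{5}{2}, r₂ = \frac{5}{2} - \frac{\sqrt{21}}{2}.
General solution: T(n) = A·r₁^n + B·r₂^n.
From the initial conditions, A + B = -2 and r₁A + r₂B = 5.
Since r₁ - r₂ = √21: A = (5 - (-2)r₂)/√21 = -1 + \frac{10 \sqrt{21}}{21}, and B = -2 - A = - \frac{10 \sqrt{21}}{21} - 1.
So T(n) = \left(-1 + \frac{10 \sqrt{21}}{21}\right)\left(\frac{\sqrt{21}}{2} + \frac{5}{2}\right)^n + \left(- \frac{10 \sqrt{21}}{21} - 1\right)\left(\frac{5}{2} - \frac{\sqrt{21}}{2}\right)^n.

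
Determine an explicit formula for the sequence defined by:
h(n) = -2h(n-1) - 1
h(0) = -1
First-order linear non-homogeneous.
Homogeneous solution: h_h(n) = A·(-2)^n.
Try constant particular solution h_p = K: K = -2K - 1 ⇒ K = - \frac{1}{3}.
General: h(n) = A·(-2)^n - \frac{1}{3}.
Apply h(0) = -1: A - \frac{1}{3} = -1 ⇒ A = - \frac{2}{3}.
So h(n) = - \frac{2 \left(-2\right)^{n}}{3} - \frac{1}{3}.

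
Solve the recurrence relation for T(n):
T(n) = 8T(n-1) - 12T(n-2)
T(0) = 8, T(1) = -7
Characteristic equation: x² - 8x + 12 = 0, which factors as (x - (2))(x - (6)) = 0.
Roots r₁ = 2, r₂ = 6 (distinct).
General solution: T(n) = A·(2)^n + B·(6)^n.
From T(0) = 8: A + B = 8.
From T(1) = -7: 2A + 6B = -7.
Solving: A = \frac{55}{4}, B = - \frac{23}{4}.
So T(n) = \frac{55 \cdot 2^{n}}{4} - \frac{23 \cdot 6^{n}}{4}.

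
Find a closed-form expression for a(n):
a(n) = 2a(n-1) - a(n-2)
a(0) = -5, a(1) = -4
Characteristic equation: x² - 2x + 1 = 0, which is (x - (1))².
Repeated root r = 1.
General solution: a(n) = (A + Bn)·(1)^n.
From a(0) = -5: A = -5.
From a(1) = -4: (A + B)·(1) = -4 ⇒ B = 1.
So a(n) = \left(n - 5\right) \cdot (1)^n.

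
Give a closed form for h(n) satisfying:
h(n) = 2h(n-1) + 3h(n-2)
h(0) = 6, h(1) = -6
Characteristic equation: x² - 2x - 3 = 0, which factors as (x - (3))(x - (-1)) = 0.
Roots r₁ = 3, r₂ = -1 (distinct).
General solution: h(n) = A·(3)^n + B·(-1)^n.
From h(0) = 6: A + B = 6.
From h(1) = -6: 3A - B = -6.
Solving: A = 0, B = 6.
So h(n) = 6 \left(-1\right)^{n}.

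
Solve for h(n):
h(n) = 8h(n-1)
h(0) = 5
This is a homogeneous first-order recurrence with ratio 8.
By induction h(n) = h(0) · (8)^n = 5 \cdot 8^{n}.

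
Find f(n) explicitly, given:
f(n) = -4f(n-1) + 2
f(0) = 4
First-order linear non-homogeneous.
Homogeneous solution: f_h(n) = A·(-4)^n.
Try constant particular solution f_p = K: K = -4K + 2 ⇒ K = \frac{2}{5}.
General: f(n) = A·(-4)^n + \frac{2}{5}.
Apply f(0) = 4: A + \frac{2}{5} = 4 ⇒ A = \frac{18}{5}.
So f(n) = \frac{18 \left(-4\right)^{n}}{5} + \frac{2}{5}.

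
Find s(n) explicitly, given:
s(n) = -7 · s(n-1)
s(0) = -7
Pure geometric recurrence with ratio -7.
By induction s(n) = s(0) · (-7)^n = - 7 \left(-7\right)^{n}.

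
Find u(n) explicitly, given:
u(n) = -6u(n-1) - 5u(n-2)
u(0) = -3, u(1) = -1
Characteristic equation: x² + 6x + 5 = 0, which factors as (x - (-5))(x - (-1)) = 0.
Roots r₁ = -5, r₂ = -1 (distinct).
General solution: u(n) = A·(-5)^n + B·(-1)^n.
From u(0) = -3: A + B = -3.
From u(1) = -1: -5A - B = -1.
Solving: A = 1, B = -4.
So u(n) = - 4 \left(-1\right)^{n} + \left(-5\right)^{n}.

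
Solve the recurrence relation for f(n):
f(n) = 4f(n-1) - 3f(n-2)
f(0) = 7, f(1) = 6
Characteristic equation: x² - 4x + 3 = 0, which factors as (x - (3))(x - (1)) = 0.
Roots r₁ = 3, r₂ = 1 (distinct).
General solution: f(n) = A·(3)^n + B·(1)^n.
From f(0) = 7: A + B = 7.
From f(1) = 6: 3A + B = 6.
Solving: A = - \frac{1}{2}, B = \frac{15}{2}.
So f(n) = \frac{15}{2} - \frac{3^{n}}{2}.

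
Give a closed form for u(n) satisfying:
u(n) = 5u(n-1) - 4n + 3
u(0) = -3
First-order linear with linear forcing.
Homogeneous solution: u_h(n) = A·(5)^n.
Try particular u_p(n) = pn + q. Substituting:
  pn + q = 5(p(n-1) + q) - 4n + 3.
Matching the n-coefficient: p = 5p - 4 ⇒ p = 1.
Matching constants: q = -5p + 5q + 3 ⇒ q = \frac{1}{2}.
General: u(n) = A·(5)^n + n + \frac{1}{2}.
Apply u(0) = -3: A + \frac{1}{2} = -3 ⇒ A = - \frac{7}{2}.
So u(n) = - \frac{7 \cdot 5^{n}}{2} + n + \frac{1}{2}.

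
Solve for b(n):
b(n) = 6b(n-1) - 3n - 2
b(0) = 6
First-order linear with linear forcing.
Homogeneous solution: b_h(n) = A·(6)^n.
Try particular b_p(n) = pn + q. Substituting:
  pn + q = 6(p(n-1) + q) - 3n - 2.
Matching the n-coefficient: p = 6p - 3 ⇒ p = \frac{3}{5}.
Matching constants: q = -6p + 6q - 2 ⇒ q = \frac{28}{25}.
General: b(n) = A·(6)^n + \frac{3 n}{5} + \frac{28}{25}.
Apply b(0) = 6: A + \frac{28}{25} = 6 ⇒ A = \frac{122}{25}.
So b(n) = \frac{122 \cdot 6^{n}}{25} + \frac{3 n}{5} + \frac{28}{25}.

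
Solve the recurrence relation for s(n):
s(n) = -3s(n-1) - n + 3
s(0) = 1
First-order linear with linear forcing.
Homogeneous solution: s_h(n) = A·(-3)^n.
Try particular s_p(n) = pn + q. Substituting:
  pn + q = -3(p(n-1) + q) - n + 3.
Matching the n-coefficient: p = -3p - 1 ⇒ p = - \frac{1}{4}.
Matching constants: q = 3p - 3q + 3 ⇒ q = \frac{9}{16}.
General: s(n) = A·(-3)^n - \frac{n}{4} + \frac{9}{16}.
Apply s(0) = 1: A + \frac{9}{16} = 1 ⇒ A = \frac{7}{16}.
So s(n) = \frac{7 \left(-3\right)^{n}}{16} - \frac{n}{4} + \frac{9}{16}.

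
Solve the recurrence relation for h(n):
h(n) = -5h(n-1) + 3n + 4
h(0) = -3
First-order linear with linear forcing.
Homogeneous solution: h_h(n) = A·(-5)^n.
Try particular h_p(n) = pn + q. Substituting:
  pn + q = -5(p(n-1) + q) + 3n + 4.
Matching the n-coefficient: p = -5p + 3 ⇒ p = \frac{1}{2}.
Matching constants: q = 5p - 5q + 4 ⇒ q = \frac{13}{12}.
General: h(n) = A·(-5)^n + \frac{n}{2} + \frac{13}{12}.
Apply h(0) = -3: A + \frac{13}{12} = -3 ⇒ A = - \frac{49}{12}.
So h(n) = - \frac{49 \left(-5\right)^{n}}{12} + \frac{n}{2} + \frac{13}{12}.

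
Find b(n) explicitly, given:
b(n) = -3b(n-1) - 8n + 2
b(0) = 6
First-order linear with linear forcing.
Homogeneous solution: b_h(n) = A·(-3)^n.
Try particular b_p(n) = pn + q. Substituting:
  pn + q = -3(p(n-1) + q) - 8n + 2.
Matching the n-coefficient: p = -3p - 8 ⇒ p = -2.
Matching constants: q = 3p - 3q + 2 ⇒ q = -1.
General: b(n) = A·(-3)^n - 2 n - 1.
Apply b(0) = 6: A - 1 = 6 ⇒ A = 7.
So b(n) = 7 \left(-3\right)^{n} - 2 n - 1.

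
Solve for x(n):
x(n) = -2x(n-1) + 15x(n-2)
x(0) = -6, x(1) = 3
Characteristic equation: x² + 2x - 15 = 0, which factors as (x - (-5))(x - (3)) = 0.
Roots r₁ = -5, r₂ = 3 (distinct).
General solution: x(n) = A·(-5)^n + B·(3)^n.
From x(0) = -6: A + B = -6.
From x(1) = 3: -5A + 3B = 3.
Solving: A = - \frac{21}{8}, B = - \frac{27}{8}.
So x(n) = - \frac{21 \left(-5\right)^{n}}{8} - \frac{27 \cdot 3^{n}}{8}.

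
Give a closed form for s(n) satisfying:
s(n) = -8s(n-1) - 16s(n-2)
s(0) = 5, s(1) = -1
Characteristic equation: x² + 8x + 16 = 0, which is (x - (-4))².
Repeated root r = -4.
General solution: s(n) = (A + Bn)·(-4)^n.
From s(0) = 5: A = 5.
From s(1) = -1: (A + B)·(-4) = -1 ⇒ B = - \frac{19}{4}.
So s(n) = \left(5 - \frac{19 n}{4}\right) \cdot (-4)^n.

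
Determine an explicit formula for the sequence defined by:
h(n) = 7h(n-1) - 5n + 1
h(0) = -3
First-order linear with linear forcing.
Homogeneous solution: h_h(n) = A·(7)^n.
Try particular h_p(n) = pn + q. Substituting:
  pn + q = 7(p(n-1) + q) - 5n + 1.
Matching the n-coefficient: p = 7p - 5 ⇒ p = \frac{5}{6}.
Matching constants: q = -7p + 7q + 1 ⇒ q = \frac{29}{36}.
General: h(n) = A·(7)^n + \frac{5 n}{6} + \frac{29}{36}.
Apply h(0) = -3: A + \frac{29}{36} = -3 ⇒ A = - \frac{137}{36}.
So h(n) = - \frac{137 \cdot 7^{n}}{36} + \frac{5 n}{6} + \frac{29}{36}.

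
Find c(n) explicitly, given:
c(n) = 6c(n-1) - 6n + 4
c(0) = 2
First-order linear with linear forcing.
Homogeneous solution: c_h(n) = A·(6)^n.
Try particular c_p(n) = pn + q. Substituting:
  pn + q = 6(p(n-1) + q) - 6n + 4.
Matching the n-coefficient: p = 6p - 6 ⇒ p = \frac{6}{5}.
Matching constants: q = -6p + 6q + 4 ⇒ q = \frac{16}{25}.
General: c(n) = A·(6)^n + \frac{6 n}{5} + \frac{16}{25}.
Apply c(0) = 2: A + \frac{16}{25} = 2 ⇒ A = \frac{34}{25}.
So c(n) = \frac{34 \cdot 6^{n}}{25} + \frac{6 n}{5} + \frac{16}{25}.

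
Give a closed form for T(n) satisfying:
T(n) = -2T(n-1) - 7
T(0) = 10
First-order linear non-homogeneous.
Homogeneous solution: T_h(n) = A·(-2)^n.
Try constant particular solution T_p = K: K = -2K - 7 ⇒ K = - \frac{7}{3}.
General: T(n) = A·(-2)^n - \frac{7}{3}.
Apply T(0) = 10: A - \frac{7}{3} = 10 ⇒ A = \frac{37}{3}.
So T(n) = \frac{37 \left(-2\right)^{n}}{3} - \frac{7}{3}.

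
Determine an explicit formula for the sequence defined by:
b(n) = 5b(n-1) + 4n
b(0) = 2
First-order linear with linear forcing.
Homogeneous solution: b_h(n) = A·(5)^n.
Try particular b_p(n) = pn + q. Substituting:
  pn + q = 5(p(n-1) + q) + 4n.
Matching the n-coefficient: p = 5p + 4 ⇒ p = -1.
Matching constants: q = -5p + 5q ⇒ q = - \frac{5}{4}.
General: b(n) = A·(5)^n - n - \frac{5}{4}.
Apply b(0) = 2: A - \frac{5}{4} = 2 ⇒ A = \frac{13}{4}.
So b(n) = \frac{13 \cdot 5^{n}}{4} - n - \frac{5}{4}.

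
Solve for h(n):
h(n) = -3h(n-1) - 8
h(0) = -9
First-order linear non-homogeneous.
Homogeneous solution: h_h(n) = A·(-3)^n.
Try constant particular solution h_p = K: K = -3K - 8 ⇒ K = -2.
General: h(n) = A·(-3)^n - 2.
Apply h(0) = -9: A - 2 = -9 ⇒ A = -7.
So h(n) = - 7 \left(-3\right)^{n} - 2.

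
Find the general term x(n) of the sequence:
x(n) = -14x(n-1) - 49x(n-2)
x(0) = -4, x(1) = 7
Characteristic equation: x² + 14x + 49 = 0, which is (x - (-7))².
Repeated root r = -7.
General solution: x(n) = (A + Bn)·(-7)^n.
From x(0) = -4: A = -4.
From x(1) = 7: (A + B)·(-7) = 7 ⇒ B = 3.
So x(n) = \left(3 n - 4\right) \cdot (-7)^n.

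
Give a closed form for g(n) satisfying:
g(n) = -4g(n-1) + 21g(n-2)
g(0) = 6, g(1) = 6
Characteristic equation: x² + 4x - 21 = 0, which factors as (x - (-7))(x - (3)) = 0.
Roots r₁ = -7, r₂ = 3 (distinct).
General solution: g(n) = A·(-7)^n + B·(3)^n.
From g(0) = 6: A + B = 6.
From g(1) = 6: -7A + 3B = 6.
Solving: A = \frac{6}{5}, B = \frac{24}{5}.
So g(n) = \frac{6 \left(-7\right)^{n}}{5} + \frac{24 \cdot 3^{n}}{5}.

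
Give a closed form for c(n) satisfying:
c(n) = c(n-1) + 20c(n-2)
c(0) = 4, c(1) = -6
Characteristic equation: x² - x - 20 = 0, which factors as (x - (-4))(x - (5)) = 0.
Roots r₁ = -4, r₂ = 5 (distinct).
General solution: c(n) = A·(-4)^n + B·(5)^n.
From c(0) = 4: A + B = 4.
From c(1) = -6: -4A + 5B = -6.
Solving: A = \frac{26}{9}, B = \frac{10}{9}.
So c(n) = \frac{26 \left(-4\right)^{n}}{9} + \frac{10 \cdot 5^{n}}{9}.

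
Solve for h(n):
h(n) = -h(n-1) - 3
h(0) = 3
First-order linear non-homogeneous.
Homogeneous solution: h_h(n) = A·(-1)^n.
Try constant particular solution h_p = K: K = -K - 3 ⇒ K = - \frac{3}{2}.
General: h(n) = A·(-1)^n - \frac{3}{2}.
Apply h(0) = 3: A - \frac{3}{2} = 3 ⇒ A = \frac{9}{2}.
So h(n) = \frac{9 \left(-1\right)^{n}}{2} - \frac{3}{2}.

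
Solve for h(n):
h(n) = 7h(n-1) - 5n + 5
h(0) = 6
First-order linear with linear forcing.
Homogeneous solution: h_h(n) = A·(7)^n.
Try particular h_p(n) = pn + q. Substituting:
  pn + q = 7(p(n-1) + q) - 5n + 5.
Matching the n-coefficient: p = 7p - 5 ⇒ p = \frac{5}{6}.
Matching constants: q = -7p + 7q + 5 ⇒ q = \frac{5}{36}.
General: h(n) = A·(7)^n + \frac{5 n}{6} + \frac{5}{36}.
Apply h(0) = 6: A + \frac{5}{36} = 6 ⇒ A = \frac{211}{36}.
So h(n) = \frac{211 \cdot 7^{n}}{36} + \frac{5 n}{6} + \frac{5}{36}.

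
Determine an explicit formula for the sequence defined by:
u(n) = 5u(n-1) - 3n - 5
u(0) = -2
First-order linear with linear forcing.
Homogeneous solution: u_h(n) = A·(5)^n.
Try particular u_p(n) = pn + q. Substituting:
  pn + q = 5(p(n-1) + q) - 3n - 5.
Matching the n-coefficient: p = 5p - 3 ⇒ p = \frac{3}{4}.
Matching constants: q = -5p + 5q - 5 ⇒ q = \frac{35}{16}.
General: u(n) = A·(5)^n + \frac{3 n}{4} + \frac{35}{16}.
Apply u(0) = -2: A + \frac{35}{16} = -2 ⇒ A = - \frac{67}{16}.
So u(n) = - \frac{67 \cdot 5^{n}}{16} + \frac{3 n}{4} + \frac{35}{16}.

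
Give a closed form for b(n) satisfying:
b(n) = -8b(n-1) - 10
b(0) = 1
First-order linear non-homogeneous.
Homogeneous solution: b_h(n) = A·(-8)^n.
Try constant particular solution b_p = K: K = -8K - 10 ⇒ K = - \frac{10}{9}.
General: b(n) = A·(-8)^n - \frac{10}{9}.
Apply b(0) = 1: A - \frac{10}{9} = 1 ⇒ A = \frac{19}{9}.
So b(n) = \frac{19 \left(-8\right)^{n}}{9} - \frac{10}{9}.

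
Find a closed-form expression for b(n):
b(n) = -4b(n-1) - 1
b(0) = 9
First-order linear non-homogeneous.
Homogeneous solution: b_h(n) = A·(-4)^n.
Try constant particular solution b_p = K: K = -4K - 1 ⇒ K = - \frac{1}{5}.
General: b(n) = A·(-4)^n - \frac{1}{5}.
Apply b(0) = 9: A - \frac{1}{5} = 9 ⇒ A = \frac{46}{5}.
So b(n) = \frac{46 \left(-4\right)^{n}}{5} - \frac{1}{5}.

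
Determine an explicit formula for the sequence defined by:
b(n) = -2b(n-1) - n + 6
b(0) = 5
First-order linear with linear forcing.
Homogeneous solution: b_h(n) = A·(-2)^n.
Try particular b_p(n) = pn + q. Substituting:
  pn + q = -2(p(n-1) + q) - n + 6.
Matching the n-coefficient: p = -2p - 1 ⇒ p = - \frac{1}{3}.
Matching constants: q = 2p - 2q + 6 ⇒ q = \frac{16}{9}.
General: b(n) = A·(-2)^n - \frac{n}{3} + \frac{16}{9}.
Apply b(0) = 5: A + \frac{16}{9} = 5 ⇒ A = \frac{29}{9}.
So b(n) = \frac{29 \left(-2\right)^{n}}{9} - \frac{n}{3} + \frac{16}{9}.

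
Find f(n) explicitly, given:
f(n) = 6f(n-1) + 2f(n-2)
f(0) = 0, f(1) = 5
Characteristic equation: x² - 6x - 2 = 0.
Discriminant Δ = (6)² + 4·(2) = 44.
Roots r₁,₂ = (6 ± √44)/2, so r₁ = 3 + \sqrt{11}, r₂ = 3 - \sqrt{11}.
General solution: f(n) = A·r₁^n + B·r₂^n.
From the initial conditions, A + B = 0 and r₁A + r₂B = 5.
Since r₁ - r₂ = √44: A = (5 - (0)r₂)/√44 = \frac{5 \sqrt{11}}{22}, and B = 0 - A = - \frac{5 \sqrt{11}}{22}.
So f(n) = \left(\frac{5 \sqrt{11}}{22}\right)\left(3 + \sqrt{11}\right)^n + \left(- \frac{5 \sqrt{11}}{22}\right)\left(3 - \sqrt{11}\right)^n.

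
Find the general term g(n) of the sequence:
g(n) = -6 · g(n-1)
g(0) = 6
Pure geometric recurrence with ratio -6.
By induction g(n) = g(0) · (-6)^n = 6 \left(-6\right)^{n}.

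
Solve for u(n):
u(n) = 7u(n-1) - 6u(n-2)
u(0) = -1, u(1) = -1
Characteristic equation: x² - 7x + 6 = 0, which factors as (x - (1))(x - (6)) = 0.
Roots r₁ = 1, r₂ = 6 (distinct).
General solution: u(n) = A·(1)^n + B·(6)^n.
From u(0) = -1: A + B = -1.
From u(1) = -1: A + 6B = -1.
Solving: A = -1, B = 0.
So u(n) = -1.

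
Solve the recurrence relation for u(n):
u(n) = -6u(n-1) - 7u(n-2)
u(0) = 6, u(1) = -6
Characteristic equation: x² + 6x + 7 = 0.
Discriminant Δ = (-6)² + 4·(-7) = 8.
Roots r₁,₂ = (-6 ± √8)/2, so r₁ = -3 + \sqrt{2}, r₂ = -3 - \sqrt{2}.
General solution: u(n) = A·r₁^n + B·r₂^n.
From the initial conditions, A + B = 6 and r₁A + r₂B = -6.
Since r₁ - r₂ = √8: A = (-6 - (6)r₂)/√8 = 3 + 3 \sqrt{2}, and B = 6 - A = 3 - 3 \sqrt{2}.
So u(n) = \left(3 + 3 \sqrt{2}\right)\left(-3 + \sqrt{2}\right)^n + \left(3 - 3 \sqrt{2}\right)\left(-3 - \sqrt{2}\right)^n.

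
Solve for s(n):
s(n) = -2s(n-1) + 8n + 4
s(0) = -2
First-order linear with linear forcing.
Homogeneous solution: s_h(n) = A·(-2)^n.
Try particular s_p(n) = pn + q. Substituting:
  pn + q = -2(p(n-1) + q) + 8n + 4.
Matching the n-coefficient: p = -2p + 8 ⇒ p = \frac{8}{3}.
Matching constants: q = 2p - 2q + 4 ⇒ q = \frac{28}{9}.
General: s(n) = A·(-2)^n + \frac{8 n}{3} + \frac{28}{9}.
Apply s(0) = -2: A + \frac{28}{9} = -2 ⇒ A = - \frac{46}{9}.
So s(n) = - \frac{46 \left(-2\right)^{n}}{9} + \frac{8 n}{3} + \frac{28}{9}.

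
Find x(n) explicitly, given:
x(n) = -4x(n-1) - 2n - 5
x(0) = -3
First-order linear with linear forcing.
Homogeneous solution: x_h(n) = A·(-4)^n.
Try particular x_p(n) = pn + q. Substituting:
  pn + q = -4(p(n-1) + q) - 2n - 5.
Matching the n-coefficient: p = -4p - 2 ⇒ p = - \frac{2}{5}.
Matching constants: q = 4p - 4q - 5 ⇒ q = - \frac{33}{25}.
General: x(n) = A·(-4)^n - \frac{2 n}{5} - \frac{33}{25}.
Apply x(0) = -3: A - \frac{33}{25} = -3 ⇒ A = - \frac{42}{25}.
So x(n) = - \frac{42 \left(-4\right)^{n}}{25} - \frac{2 n}{5} - \frac{33}{25}.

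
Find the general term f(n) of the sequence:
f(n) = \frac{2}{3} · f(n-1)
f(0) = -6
Pure geometric recurrence with ratio \frac{2}{3}.
By induction f(n) = f(0) · (\frac{2}{3})^n = - 6 \left(\frac{2}{3}\right)^{n}.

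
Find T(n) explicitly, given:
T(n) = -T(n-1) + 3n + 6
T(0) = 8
First-order linear with linear forcing.
Homogeneous solution: T_h(n) = A·(-1)^n.
Try particular T_p(n) = pn + q. Substituting:
  pn + q = -(p(n-1) + q) + 3n + 6.
Matching the n-coefficient: p = -p + 3 ⇒ p = \frac{3}{2}.
Matching constants: q = p - q + 6 ⇒ q = \frac{15}{4}.
General: T(n) = A·(-1)^n + \frac{3 n}{2} + \frac{15}{4}.
Apply T(0) = 8: A + \frac{15}{4} = 8 ⇒ A = \frac{17}{4}.
So T(n) = \frac{17 \left(-1\right)^{n}}{4} + \frac{3 n}{2} + \frac{15}{4}.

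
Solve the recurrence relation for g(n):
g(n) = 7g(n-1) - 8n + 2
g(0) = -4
First-order linear with linear forcing.
Homogeneous solution: g_h(n) = A·(7)^n.
Try particular g_p(n) = pn + q. Substituting:
  pn + q = 7(p(n-1) + q) - 8n + 2.
Matching the n-coefficient: p = 7p - 8 ⇒ p = \frac{4}{3}.
Matching constants: q = -7p + 7q + 2 ⇒ q = \frac{11}{9}.
General: g(n) = A·(7)^n + \frac{4 n}{3} + \frac{11}{9}.
Apply g(0) = -4: A + \frac{11}{9} = -4 ⇒ A = - \frac{47}{9}.
So g(n) = - \frac{47 \cdot 7^{n}}{9} + \frac{4 n}{3} + \frac{11}{9}.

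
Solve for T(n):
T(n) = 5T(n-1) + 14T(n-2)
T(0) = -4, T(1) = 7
Characteristic equation: x² - 5x - 14 = 0, which factors as (x - (-2))(x - (7)) = 0.
Roots r₁ = -2, r₂ = 7 (distinct).
General solution: T(n) = A·(-2)^n + B·(7)^n.
From T(0) = -4: A + B = -4.
From T(1) = 7: -2A + 7B = 7.
Solving: A = - \frac{35}{9}, B = - \frac{1}{9}.
So T(n) = - \frac{35 \left(-2\right)^{n}}{9} - \frac{7^{n}}{9}.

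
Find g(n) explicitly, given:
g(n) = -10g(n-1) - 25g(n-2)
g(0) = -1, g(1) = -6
Characteristic equation: x² + 10x + 25 = 0, which is (x - (-5))².
Repeated root r = -5.
General solution: g(n) = (A + Bn)·(-5)^n.
From g(0) = -1: A = -1.
From g(1) = -6: (A + B)·(-5) = -6 ⇒ B = \frac{11}{5}.
So g(n) = \left(\frac{11 n}{5} - 1\right) \cdot (-5)^n.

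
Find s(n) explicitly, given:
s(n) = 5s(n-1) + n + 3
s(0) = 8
First-order linear with linear forcing.
Homogeneous solution: s_h(n) = A·(5)^n.
Try particular s_p(n) = pn + q. Substituting:
  pn + q = 5(p(n-1) + q) + n + 3.
Matching the n-coefficient: p = 5p + 1 ⇒ p = - \frac{1}{4}.
Matching constants: q = -5p + 5q + 3 ⇒ q = - \frac{17}{16}.
General: s(n) = A·(5)^n - \frac{n}{4} - \frac{17}{16}.
Apply s(0) = 8: A - \frac{17}{16} = 8 ⇒ A = \frac{145}{16}.
So s(n) = \frac{145 \cdot 5^{n}}{16} - \frac{n}{4} - \frac{17}{16}.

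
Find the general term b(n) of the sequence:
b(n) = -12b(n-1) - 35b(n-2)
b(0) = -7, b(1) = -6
Characteristic equation: x² + 12x + 35 = 0, which factors as (x - (-7))(x - (-5)) = 0.
Roots r₁ = -7, r₂ = -5 (distinct).
General solution: b(n) = A·(-7)^n + B·(-5)^n.
From b(0) = -7: A + B = -7.
From b(1) = -6: -7A - 5B = -6.
Solving: A = \frac{41}{2}, B = - \frac{55}{2}.
So b(n) = - \frac{55 \left(-5\right)^{n}}{2} + \frac{41 \left(-7\right)^{n}}{2}.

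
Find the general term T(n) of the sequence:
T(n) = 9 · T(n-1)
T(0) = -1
Pure geometric recurrence with ratio 9.
By induction T(n) = T(0) · (9)^n = - 9^{n}.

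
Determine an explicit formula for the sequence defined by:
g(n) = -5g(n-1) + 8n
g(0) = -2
First-order linear with linear forcing.
Homogeneous solution: g_h(n) = A·(-5)^n.
Try particular g_p(n) = pn + q. Substituting:
  pn + q = -5(p(n-1) + q) + 8n.
Matching the n-coefficient: p = -5p + 8 ⇒ p = \frac{4}{3}.
Matching constants: q = 5p - 5q ⇒ q = \frac{10}{9}.
General: g(n) = A·(-5)^n + \frac{4 n}{3} + \frac{10}{9}.
Apply g(0) = -2: A + \frac{10}{9} = -2 ⇒ A = - \frac{28}{9}.
So g(n) = - \frac{28 \left(-5\right)^{n}}{9} + \frac{4 n}{3} + \frac{10}{9}.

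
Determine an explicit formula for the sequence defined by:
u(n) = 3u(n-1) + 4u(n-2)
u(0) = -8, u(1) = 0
Characteristic equation: x² - 3x - 4 = 0, which factors as (x - (4))(x - (-1)) = 0.
Roots r₁ = 4, r₂ = -1 (distinct).
General solution: u(n) = A·(4)^n + B·(-1)^n.
From u(0) = -8: A + B = -8.
From u(1) = 0: 4A - B = 0.
Solving: A = - \frac{8}{5}, B = - \frac{32}{5}.
So u(n) = - \frac{32 \left(-1\right)^{n}}{5} - \frac{8 \cdot 4^{n}}{5}.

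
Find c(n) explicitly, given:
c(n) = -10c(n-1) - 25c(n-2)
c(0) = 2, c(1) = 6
Characteristic equation: x² + 10x + 25 = 0, which is (x - (-5))².
Repeated root r = -5.
General solution: c(n) = (A + Bn)·(-5)^n.
From c(0) = 2: A = 2.
From c(1) = 6: (A + B)·(-5) = 6 ⇒ B = - \frac{16}{5}.
So c(n) = \left(2 - \frac{16 n}{5}\right) \cdot (-5)^n.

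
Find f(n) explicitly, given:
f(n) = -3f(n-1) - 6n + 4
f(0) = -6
First-order linear with linear forcing.
Homogeneous solution: f_h(n) = A·(-3)^n.
Try particular f_p(n) = pn + q. Substituting:
  pn + q = -3(p(n-1) + q) - 6n + 4.
Matching the n-coefficient: p = -3p - 6 ⇒ p = - \frac{3}{2}.
Matching constants: q = 3p - 3q + 4 ⇒ q = - \frac{1}{8}.
General: f(n) = A·(-3)^n - \frac{3 n}{2} - \frac{1}{8}.
Apply f(0) = -6: A - \frac{1}{8} = -6 ⇒ A = - \frac{47}{8}.
So f(n) = - \frac{47 \left(-3\right)^{n}}{8} - \frac{3 n}{2} - \frac{1}{8}.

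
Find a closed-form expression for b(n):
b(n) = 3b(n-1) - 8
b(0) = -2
First-order linear non-homogeneous.
Homogeneous solution: b_h(n) = A·(3)^n.
Try constant particular solution b_p = K: K = 3K - 8 ⇒ K = 4.
General: b(n) = A·(3)^n + 4.
Apply b(0) = -2: A + 4 = -2 ⇒ A = -6.
So b(n) = 4 - 6 \cdot 3^{n}.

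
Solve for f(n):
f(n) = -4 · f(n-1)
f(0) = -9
Pure geometric recurrence with ratio -4.
By induction f(n) = f(0) · (-4)^n = - 9 \left(-4\right)^{n}.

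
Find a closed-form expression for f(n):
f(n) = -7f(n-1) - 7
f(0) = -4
First-order linear non-homogeneous.
Homogeneous solution: f_h(n) = A·(-7)^n.
Try constant particular solution f_p = K: K = -7K - 7 ⇒ K = - \frac{7}{8}.
General: f(n) = A·(-7)^n - \frac{7}{8}.
Apply f(0) = -4: A - \frac{7}{8} = -4 ⇒ A = - \frac{25}{8}.
So f(n) = - \frac{25 \left(-7\right)^{n}}{8} - \frac{7}{8}.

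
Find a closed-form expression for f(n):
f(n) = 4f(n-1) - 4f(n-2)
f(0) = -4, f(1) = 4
Characteristic equation: x² - 4x + 4 = 0, which is (x - (2))².
Repeated root r = 2.
General solution: f(n) = (A + Bn)·(2)^n.
From f(0) = -4: A = -4.
From f(1) = 4: (A + B)·(2) = 4 ⇒ B = 6.
So f(n) = \left(6 n - 4\right) \cdot (2)^n.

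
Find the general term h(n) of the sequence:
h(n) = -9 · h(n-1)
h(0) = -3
Pure geometric recurrence with ratio -9.
By induction h(n) = h(0) · (-9)^n = - 3 \left(-9\right)^{n}.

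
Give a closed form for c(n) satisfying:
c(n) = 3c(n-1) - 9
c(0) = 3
First-order linear non-homogeneous.
Homogeneous solution: c_h(n) = A·(3)^n.
Try constant particular solution c_p = K: K = 3K - 9 ⇒ K = \frac{9}{2}.
General: c(n) = A·(3)^n + \frac{9}{2}.
Apply c(0) = 3: A + \frac{9}{2} = 3 ⇒ A = - \frac{3}{2}.
So c(n) = \frac{9}{2} - \frac{3 \cdot 3^{n}}{2}.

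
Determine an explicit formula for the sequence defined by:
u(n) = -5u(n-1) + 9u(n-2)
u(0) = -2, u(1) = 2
Characteristic equation: x² + 5x - 9 = 0.
Discriminant Δ = (-5)² + 4·(9) = 61.
Roots r₁,₂ = (-5 ± √61)/2, so r₁ = - \frac{5}{2} + \frac{\sqrt{61}}{2}, r₂ = - \frac{\sqrt{61}}{2} - \frac{5}{2}.
General solution: u(n) = A·r₁^n + B·r₂^n.
From the initial conditions, A + B = -2 and r₁A + r₂B = 2.
Since r₁ - r₂ = √61: A = (2 - (-2)r₂)/√61 = -1 - \frac{3 \sqrt{61}}{61}, and B = -2 - A = -1 + \frac{3 \sqrt{61}}{61}.
So u(n) = \left(-1 - \frac{3 \sqrt{61}}{61}\right)\left(- \frac{5}{2} + \frac{\sqrt{61}}{2}\right)^n + \left(-1 + \frac{3 \sqrt{61}}{61}\right)\left(- \frac{\sqrt{61}}{2} - \frac{5}{2}\right)^n.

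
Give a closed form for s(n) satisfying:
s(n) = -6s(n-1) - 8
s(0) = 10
First-order linear non-homogeneous.
Homogeneous solution: s_h(n) = A·(-6)^n.
Try constant particular solution s_p = K: K = -6K - 8 ⇒ K = - \frac{8}{7}.
General: s(n) = A·(-6)^n - \frac{8}{7}.
Apply s(0) = 10: A - \frac{8}{7} = 10 ⇒ A = \frac{78}{7}.
So s(n) = \frac{78 \left(-6\right)^{n}}{7} - \frac{8}{7}.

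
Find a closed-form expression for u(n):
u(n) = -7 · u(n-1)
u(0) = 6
Pure geometric recurrence with ratio -7.
By induction u(n) = u(0) · (-7)^n = 6 \left(-7\right)^{n}.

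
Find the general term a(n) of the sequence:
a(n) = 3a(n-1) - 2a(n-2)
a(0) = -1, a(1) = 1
Characteristic equation: x² - 3x + 2 = 0, which factors as (x - (2))(x - (1)) = 0.
Roots r₁ = 2, r₂ = 1 (distinct).
General solution: a(n) = A·(2)^n + B·(1)^n.
From a(0) = -1: A + B = -1.
From a(1) = 1: 2A + B = 1.
Solving: A = 2, B = -3.
So a(n) = 2 \cdot 2^{n} - 3.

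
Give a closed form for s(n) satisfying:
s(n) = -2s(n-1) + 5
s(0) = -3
First-order linear non-homogeneous.
Homogeneous solution: s_h(n) = A·(-2)^n.
Try constant particular solution s_p = K: K = -2K + 5 ⇒ K = \frac{5}{3}.
General: s(n) = A·(-2)^n + \frac{5}{3}.
Apply s(0) = -3: A + \frac{5}{3} = -3 ⇒ A = - \frac{14}{3}.
So s(n) = \frac{5}{3} - \frac{14 \left(-2\right)^{n}}{3}.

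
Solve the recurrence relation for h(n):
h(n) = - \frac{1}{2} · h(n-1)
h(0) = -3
Pure geometric recurrence with ratio - \frac{1}{2}.
By induction h(n) = h(0) · (- \frac{1}{2})^n = - 3 \left(- \frac{1}{2}\right)^{n}.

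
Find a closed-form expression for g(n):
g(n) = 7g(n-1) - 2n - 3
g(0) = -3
First-order linear with linear forcing.
Homogeneous solution: g_h(n) = A·(7)^n.
Try particular g_p(n) = pn + q. Substituting:
  pn + q = 7(p(n-1) + q) - 2n - 3.
Matching the n-coefficient: p = 7p - 2 ⇒ p = \frac{1}{3}.
Matching constants: q = -7p + 7q - 3 ⇒ q = \frac{8}{9}.
General: g(n) = A·(7)^n + \frac{n}{3} + \frac{8}{9}.
Apply g(0) = -3: A + \frac{8}{9} = -3 ⇒ A = - \frac{35}{9}.
So g(n) = - \frac{35 \cdot 7^{n}}{9} + \frac{n}{3} + \frac{8}{9}.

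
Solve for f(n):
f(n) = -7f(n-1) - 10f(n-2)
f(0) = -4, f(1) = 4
Characteristic equation: x² + 7x + 10 = 0, which factors as (x - (-5))(x - (-2)) = 0.
Roots r₁ = -5, r₂ = -2 (distinct).
General solution: f(n) = A·(-5)^n + B·(-2)^n.
From f(0) = -4: A + B = -4.
From f(1) = 4: -5A - 2B = 4.
Solving: A = \frac{4}{3}, B = - \frac{16}{3}.
So f(n) = - \frac{16 \left(-2\right)^{n}}{3} + \frac{4 \left(-5\right)^{n}}{3}.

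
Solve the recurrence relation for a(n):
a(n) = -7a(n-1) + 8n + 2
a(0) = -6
First-order linear with linear forcing.
Homogeneous solution: a_h(n) = A·(-7)^n.
Try particular a_p(n) = pn + q. Substituting:
  pn + q = -7(p(n-1) + q) + 8n + 2.
Matching the n-coefficient: p = -7p + 8 ⇒ p = 1.
Matching constants: q = 7p - 7q + 2 ⇒ q = \frac{9}{8}.
General: a(n) = A·(-7)^n + n + \frac{9}{8}.
Apply a(0) = -6: A + \frac{9}{8} = -6 ⇒ A = - \frac{57}{8}.
So a(n) = - \frac{57 \left(-7\right)^{n}}{8} + n + \frac{9}{8}.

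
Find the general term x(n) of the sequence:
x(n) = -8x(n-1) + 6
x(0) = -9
First-order linear non-homogeneous.
Homogeneous solution: x_h(n) = A·(-8)^n.
Try constant particular solution x_p = K: K = -8K + 6 ⇒ K = \frac{2}{3}.
General: x(n) = A·(-8)^n + \frac{2}{3}.
Apply x(0) = -9: A + \frac{2}{3} = -9 ⇒ A = - \frac{29}{3}.
So x(n) = \frac{2}{3} - \frac{29 \left(-8\right)^{n}}{3}.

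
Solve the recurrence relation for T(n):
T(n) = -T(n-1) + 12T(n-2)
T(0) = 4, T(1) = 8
Characteristic equation: x² + x - 12 = 0, which factors as (x - (-4))(x - (3)) = 0.
Roots r₁ = -4, r₂ = 3 (distinct).
General solution: T(n) = A·(-4)^n + B·(3)^n.
From T(0) = 4: A + B = 4.
From T(1) = 8: -4A + 3B = 8.
Solving: A = \frac{4}{7}, B = \frac{24}{7}.
So T(n) = \frac{4 \left(-4\right)^{n}}{7} + \frac{24 \cdot 3^{n}}{7}.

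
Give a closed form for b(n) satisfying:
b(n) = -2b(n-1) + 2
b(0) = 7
First-order linear non-homogeneous.
Homogeneous solution: b_h(n) = A·(-2)^n.
Try constant particular solution b_p = K: K = -2K + 2 ⇒ K = \frac{2}{3}.
General: b(n) = A·(-2)^n + \frac{2}{3}.
Apply b(0) = 7: A + \frac{2}{3} = 7 ⇒ A = \frac{19}{3}.
So b(n) = \frac{19 \left(-2\right)^{n}}{3} + \frac{2}{3}.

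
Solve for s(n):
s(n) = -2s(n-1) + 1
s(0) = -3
First-order linear non-homogeneous.
Homogeneous solution: s_h(n) = A·(-2)^n.
Try constant particular solution s_p = K: K = -2K + 1 ⇒ K = \frac{1}{3}.
General: s(n) = A·(-2)^n + \frac{1}{3}.
Apply s(0) = -3: A + \frac{1}{3} = -3 ⇒ A = - \frac{10}{3}.
So s(n) = \frac{1}{3} - \frac{10 \left(-2\right)^{n}}{3}.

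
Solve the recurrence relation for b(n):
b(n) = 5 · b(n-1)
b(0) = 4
Pure geometric recurrence with ratio 5.
By induction b(n) = b(0) · (5)^n = 4 \cdot 5^{n}.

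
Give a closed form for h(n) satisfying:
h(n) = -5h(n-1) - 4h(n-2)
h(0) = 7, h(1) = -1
Characteristic equation: x² + 5x + 4 = 0, which factors as (x - (-1))(x - (-4)) = 0.
Roots r₁ = -1, r₂ = -4 (distinct).
General solution: h(n) = A·(-1)^n + B·(-4)^n.
From h(0) = 7: A + B = 7.
From h(1) = -1: -A - 4B = -1.
Solving: A = 9, B = -2.
So h(n) = 9 \left(-1\right)^{n} - 2 \left(-4\right)^{n}.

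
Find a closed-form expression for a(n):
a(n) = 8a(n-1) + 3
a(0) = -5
First-order linear non-homogeneous.
Homogeneous solution: a_h(n) = A·(8)^n.
Try constant particular solution a_p = K: K = 8K + 3 ⇒ K = - \frac{3}{7}.
General: a(n) = A·(8)^n - \frac{3}{7}.
Apply a(0) = -5: A - \frac{3}{7} = -5 ⇒ A = - \frac{32}{7}.
So a(n) = - \frac{32 \cdot 8^{n}}{7} - \frac{3}{7}.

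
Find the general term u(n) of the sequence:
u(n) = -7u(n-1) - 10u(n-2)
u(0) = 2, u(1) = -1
Characteristic equation: x² + 7x + 10 = 0, which factors as (x - (-2))(x - (-5)) = 0.
Roots r₁ = -2, r₂ = -5 (distinct).
General solution: u(n) = A·(-2)^n + B·(-5)^n.
From u(0) = 2: A + B = 2.
From u(1) = -1: -2A - 5B = -1.
Solving: A = 3, B = -1.
So u(n) = 3 \left(-2\right)^{n} - \left(-5\right)^{n}.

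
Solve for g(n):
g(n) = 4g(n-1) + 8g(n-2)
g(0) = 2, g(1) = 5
Characteristic equation: x² - 4x - 8 = 0.
Discriminant Δ = (4)² + 4·(8) = 48.
Roots r₁,₂ = (4 ± √48)/2, so r₁ = 2 + 2 \sqrt{3}, r₂ = 2 - 2 \sqrt{3}.
General solution: g(n) = A·r₁^n + B·r₂^n.
From the initial conditions, A + B = 2 and r₁A + r₂B = 5.
Since r₁ - r₂ = √48: A = (5 - (2)r₂)/√48 = \frac{\sqrt{3}}{12} + 1, and B = 2 - A = 1 - \frac{\sqrt{3}}{12}.
So g(n) = \left(\frac{\sqrt{3}}{12} + 1\right)\left(2 + 2 \sqrt{3}\right)^n + \left(1 - \frac{\sqrt{3}}{12}\right)\left(2 - 2 \sqrt{3}\right)^n.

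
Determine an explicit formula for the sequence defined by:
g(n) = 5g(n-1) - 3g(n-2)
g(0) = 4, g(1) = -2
Characteristic equation: x² - 5x + 3 = 0.
Discriminant Δ = (5)² + 4·(-3) = 13.
Roots r₁,₂ = (5 ± √13)/2, so r₁ = \frac{\sqrt{13}}{2} + \frac{5}{2}, r₂ = \frac{5}{2} - \frac{\sqrt{13}}{2}.
General solution: g(n) = A·r₁^n + B·r₂^n.
From the initial conditions, A + B = 4 and r₁A + r₂B = -2.
Since r₁ - r₂ = √13: A = (-2 - (4)r₂)/√13 = 2 - \frac{12 \sqrt{13}}{13}, and B = 4 - A = 2 + \frac{12 \sqrt{13}}{13}.
So g(n) = \left(2 - \frac{12 \sqrt{13}}{13}\right)\left(\frac{\sqrt{13}}{2} + \frac{5}{2}\right)^n + \left(2 + \frac{12 \sqrt{13}}{13}\right)\left(\frac{5}{2} - \frac{\sqrt{13}}{2}\right)^n.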